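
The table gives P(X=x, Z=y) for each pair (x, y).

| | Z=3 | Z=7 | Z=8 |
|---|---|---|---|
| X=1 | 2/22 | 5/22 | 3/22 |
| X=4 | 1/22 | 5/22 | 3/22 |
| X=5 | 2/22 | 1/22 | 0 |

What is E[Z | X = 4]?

62/9

P(X = 4) = 9/22.
Summing Z·P(X=x,Z=y) over the conditioning event gives 31/11.
E[Z | X = 4] = (31/11) / (9/22) = 62/9.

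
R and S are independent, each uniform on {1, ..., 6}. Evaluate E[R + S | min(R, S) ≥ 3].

P(min(R, S) ≥ 3) = 4/9.
Summing (R+S)·P(x,y) over outcomes with min(R, S) ≥ 3 gives 4.
E[R + S | min(R, S) ≥ 3] = (4) / (4/9) = 9.

9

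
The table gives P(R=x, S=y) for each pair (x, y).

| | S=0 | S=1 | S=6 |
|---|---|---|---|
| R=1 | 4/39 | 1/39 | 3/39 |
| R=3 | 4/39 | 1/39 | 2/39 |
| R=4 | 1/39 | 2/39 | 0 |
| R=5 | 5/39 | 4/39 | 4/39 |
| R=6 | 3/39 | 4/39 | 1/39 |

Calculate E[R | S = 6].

7/2

P(S = 6) = 10/39.
Σ R·P over the event = 1·(3/39) + 3·(2/39) + 5·(4/39) + 6·(1/39) = 35/39.
E[R | S = 6] = (35/39) / (10/39) = 7/2.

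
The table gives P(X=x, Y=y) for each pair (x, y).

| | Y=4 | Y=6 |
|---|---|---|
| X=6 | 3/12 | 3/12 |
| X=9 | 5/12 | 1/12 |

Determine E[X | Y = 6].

27/4

P(Y = 6) = 1/3.
Σ X·P over the event = 6·(3/12) + 9·(1/12) = 9/4.
E[X | Y = 6] = (9/4) / (1/3) = 27/4.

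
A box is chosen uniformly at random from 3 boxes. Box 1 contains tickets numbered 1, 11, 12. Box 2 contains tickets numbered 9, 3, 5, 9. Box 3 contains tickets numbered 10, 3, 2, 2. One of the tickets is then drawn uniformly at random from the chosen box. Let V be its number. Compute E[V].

25/4

E[V | box 1] = (1+11+12)/3 = 8.
E[V | box 2] = (9+3+5+9)/4 = 13/2.
E[V | box 3] = (10+3+2+2)/4 = 17/4.
By the law of total expectation,
E[V] = (1/3)·(8) + (1/3)·(13/2) + (1/3)·(17/4) = 25/4.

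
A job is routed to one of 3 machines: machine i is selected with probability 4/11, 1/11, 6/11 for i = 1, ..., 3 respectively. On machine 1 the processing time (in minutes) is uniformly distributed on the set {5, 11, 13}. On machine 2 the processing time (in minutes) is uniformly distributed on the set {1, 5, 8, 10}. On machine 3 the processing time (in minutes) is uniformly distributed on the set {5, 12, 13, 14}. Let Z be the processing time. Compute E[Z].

332/33

E[Z | machine 1] = (5+11+13)/3 = 29/3.
E[Z | machine 2] = (1+5+8+10)/4 = 6.
E[Z | machine 3] = (5+12+13+14)/4 = 11.
By the law of total expectation,
E[Z] = (4/11)·(29/3) + (1/11)·(6) + (6/11)·(11) = 332/33.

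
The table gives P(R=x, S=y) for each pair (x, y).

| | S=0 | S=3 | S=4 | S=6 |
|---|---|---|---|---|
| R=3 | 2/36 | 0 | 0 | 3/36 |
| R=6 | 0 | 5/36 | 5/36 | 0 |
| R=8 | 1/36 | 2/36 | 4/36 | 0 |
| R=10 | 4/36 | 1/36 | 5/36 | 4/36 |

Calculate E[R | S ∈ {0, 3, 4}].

222/29

P(S ∈ {0, 3, 4}) = 29/36.
Summing R·P(R=x,S=y) over the conditioning event gives 37/6.
E[R | S ∈ {0, 3, 4}] = (37/6) / (29/36) = 222/29.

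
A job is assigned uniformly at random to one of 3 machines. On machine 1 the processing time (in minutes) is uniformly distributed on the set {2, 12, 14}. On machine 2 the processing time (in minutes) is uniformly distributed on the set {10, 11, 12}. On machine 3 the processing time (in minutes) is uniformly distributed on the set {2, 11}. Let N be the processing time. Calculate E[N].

E[N | machine 1] = (2+12+14)/3 = 28/3.
E[N | machine 2] = (10+11+12)/3 = 11.
E[N | machine 3] = (2+11)/2 = 13/2.
By the law of total expectation,
E[N] = (1/3)·(28/3) + (1/3)·(11) + (1/3)·(13/2) = 161/18.

161/18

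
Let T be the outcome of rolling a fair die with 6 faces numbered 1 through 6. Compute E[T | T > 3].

5

Given T > 3, T is equally likely to be any of {4, 5, 6}.
E[T | T > 3] = (4 + 5 + 6) / 3 = 5.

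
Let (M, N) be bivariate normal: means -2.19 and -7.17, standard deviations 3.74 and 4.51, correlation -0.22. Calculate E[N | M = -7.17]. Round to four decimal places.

E[N | M=x] = μ_N + ρ(σ_N/σ_M)(x − μ_M) for jointly normal variables.
E[N | M=-7.17] = -7.17 + (-0.22)·(4.51/3.74)·(-7.17 − (-2.19)) = -7.17 + (-0.265294)·(-4.98) = -5.8488.

-5.8488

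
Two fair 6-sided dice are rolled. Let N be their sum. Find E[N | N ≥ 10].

P(N ≥ 10) = 1/6.
Σ over the event: 10·1/12 + 11·1/18 + 12·1/36 = 16/9.
E[N | N ≥ 10] = (16/9) / (1/6) = 32/3.

32/3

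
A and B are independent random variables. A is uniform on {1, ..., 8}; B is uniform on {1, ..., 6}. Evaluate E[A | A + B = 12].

P(A + B = 12) = 1/16.
Summing A·P(x,y) over outcomes with A + B = 12 gives 7/16.
E[A | A + B = 12] = (7/16) / (1/16) = 7.

7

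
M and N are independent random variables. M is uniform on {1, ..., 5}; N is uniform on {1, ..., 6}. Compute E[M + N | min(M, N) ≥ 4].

19/2

P(min(M, N) ≥ 4) = 1/5.
Summing (M+N)·P(x,y) over outcomes with min(M, N) ≥ 4 gives 19/10.
E[M + N | min(M, N) ≥ 4] = (19/10) / (1/5) = 19/2.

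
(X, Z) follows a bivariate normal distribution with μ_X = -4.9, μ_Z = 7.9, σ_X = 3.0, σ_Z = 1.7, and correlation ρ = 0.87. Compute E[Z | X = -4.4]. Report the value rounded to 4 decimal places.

8.1465

E[Z | X=x] = μ_Z + ρ(σ_Z/σ_X)(x − μ_X) for jointly normal variables.
E[Z | X=-4.4] = 7.9 + (0.87)·(1.7/3.0)·(-4.4 − (-4.9)) = 7.9 + (0.493)·(0.5) = 8.1465.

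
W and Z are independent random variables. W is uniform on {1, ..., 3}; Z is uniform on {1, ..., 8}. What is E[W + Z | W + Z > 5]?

P(W + Z > 5) = 5/8.
Summing (W+Z)·P(x,y) over outcomes with W + Z > 5 gives 121/24.
E[W + Z | W + Z > 5] = (121/24) / (5/8) = 121/15.

121/15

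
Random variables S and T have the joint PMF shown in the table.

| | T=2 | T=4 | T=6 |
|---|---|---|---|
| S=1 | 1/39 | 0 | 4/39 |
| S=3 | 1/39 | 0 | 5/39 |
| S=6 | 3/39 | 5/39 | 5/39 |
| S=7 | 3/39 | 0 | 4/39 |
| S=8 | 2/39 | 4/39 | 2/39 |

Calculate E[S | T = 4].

P(T = 4) = 3/13.
Σ S·P over the event = 6·(5/39) + 8·(4/39) = 62/39.
E[S | T = 4] = (62/39) / (3/13) = 62/9.

62/9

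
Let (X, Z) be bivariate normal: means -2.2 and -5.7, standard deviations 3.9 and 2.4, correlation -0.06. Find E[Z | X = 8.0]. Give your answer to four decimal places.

E[Z | X=x] = μ_Z + ρ(σ_Z/σ_X)(x − μ_X) for jointly normal variables.
E[Z | X=8.0] = -5.7 + (-0.06)·(2.4/3.9)·(8.0 − (-2.2)) = -5.7 + (-0.036923)·(10.2) = -6.0766.

-6.0766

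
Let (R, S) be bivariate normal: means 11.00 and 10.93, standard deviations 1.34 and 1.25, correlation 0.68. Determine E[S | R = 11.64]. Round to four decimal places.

For a bivariate normal, E[S | R=x] = μ_S + ρ·(σ_S/σ_R)·(x − μ_R).
E[S | R=11.64] = 10.93 + (0.68)·(1.25/1.34)·(11.64 − (11.00)) = 10.93 + (0.63433)·(0.64) = 11.3360.

11.3360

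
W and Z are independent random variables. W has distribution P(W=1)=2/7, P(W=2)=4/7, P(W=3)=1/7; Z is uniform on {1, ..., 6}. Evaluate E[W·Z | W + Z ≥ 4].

259/34

P(W + Z ≥ 4) = 17/21.
Summing WZ·P(x,y) over outcomes with W + Z ≥ 4 gives 37/6.
E[W·Z | W + Z ≥ 4] = (37/6) / (17/21) = 259/34.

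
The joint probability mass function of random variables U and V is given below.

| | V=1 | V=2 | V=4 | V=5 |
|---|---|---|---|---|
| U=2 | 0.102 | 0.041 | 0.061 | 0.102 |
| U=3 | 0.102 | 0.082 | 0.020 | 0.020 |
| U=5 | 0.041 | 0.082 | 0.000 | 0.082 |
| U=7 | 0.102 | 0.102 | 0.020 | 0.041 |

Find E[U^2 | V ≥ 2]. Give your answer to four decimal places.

21.4410

P(V ≥ 2) = 0.653.
Summing U^2·P(U=x,V=y) over the conditioning event gives 14.001.
E[U^2 | V ≥ 2] = (14.001) / (0.653) = 21.4410.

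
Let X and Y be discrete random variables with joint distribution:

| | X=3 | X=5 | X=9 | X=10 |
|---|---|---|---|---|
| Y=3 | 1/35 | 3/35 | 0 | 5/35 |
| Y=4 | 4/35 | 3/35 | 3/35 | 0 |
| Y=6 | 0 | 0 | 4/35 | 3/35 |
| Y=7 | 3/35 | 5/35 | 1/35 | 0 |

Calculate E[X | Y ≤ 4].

122/19

P(Y ≤ 4) = 19/35.
Σ X·P over the event = 3·(1/35) + 3·(4/35) + 5·(3/35) + 5·(3/35) + 9·(3/35) + 10·(5/35) = 122/35.
E[X | Y ≤ 4] = (122/35) / (19/35) = 122/19.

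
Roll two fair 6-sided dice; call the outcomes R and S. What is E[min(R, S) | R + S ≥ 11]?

16/3

Outcomes with R + S ≥ 11: (5,6), (6,5), (6,6), each with probability 1/36.
E[min(R, S) | R + S ≥ 11] = (5 + 5 + 6) / 3 = 16/3.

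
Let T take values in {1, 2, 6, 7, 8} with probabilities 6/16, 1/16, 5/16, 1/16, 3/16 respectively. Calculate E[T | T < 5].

8/7

P(T < 5) = 7/16.
Σ over the event: 1·3/8 + 2·1/16 = 1/2.
E[T | T < 5] = (1/2) / (7/16) = 8/7.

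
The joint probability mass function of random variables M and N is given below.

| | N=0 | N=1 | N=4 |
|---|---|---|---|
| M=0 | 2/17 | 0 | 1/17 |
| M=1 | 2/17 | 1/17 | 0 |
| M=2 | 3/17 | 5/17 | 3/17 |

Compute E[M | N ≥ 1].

P(N ≥ 1) = 10/17.
Σ M·P over the event = 0·(1/17) + 1·(1/17) + 2·(5/17) + 2·(3/17) = 1.
E[M | N ≥ 1] = (1) / (10/17) = 17/10.

17/10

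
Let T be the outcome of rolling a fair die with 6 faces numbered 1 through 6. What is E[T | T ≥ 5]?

Given T ≥ 5, T is equally likely to be any of {5, 6}.
E[T | T ≥ 5] = (5 + 6) / 2 = 11/2.

11/2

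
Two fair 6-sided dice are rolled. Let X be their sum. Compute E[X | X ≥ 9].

P(X ≥ 9) = 5/18.
Σ over the event: 9·1/9 + 10·1/12 + 11·1/18 + 12·1/36 = 25/9.
E[X | X ≥ 9] = (25/9) / (5/18) = 10.

10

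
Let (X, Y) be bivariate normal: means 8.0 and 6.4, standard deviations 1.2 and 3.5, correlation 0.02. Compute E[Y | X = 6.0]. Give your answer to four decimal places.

For a bivariate normal, E[Y | X=x] = μ_Y + ρ·(σ_Y/σ_X)·(x − μ_X).
E[Y | X=6.0] = 6.4 + (0.02)·(3.5/1.2)·(6.0 − (8.0)) = 6.4 + (0.058333)·(-2) = 6.2833.

6.2833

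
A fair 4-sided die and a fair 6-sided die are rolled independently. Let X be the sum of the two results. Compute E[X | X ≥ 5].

P(X ≥ 5) = 3/4.
Σ over the event: 5·1/6 + 6·1/6 + 7·1/6 + 8·1/8 + 9·1/12 + 10·1/24 = 31/6.
E[X | X ≥ 5] = (31/6) / (3/4) = 62/9.

62/9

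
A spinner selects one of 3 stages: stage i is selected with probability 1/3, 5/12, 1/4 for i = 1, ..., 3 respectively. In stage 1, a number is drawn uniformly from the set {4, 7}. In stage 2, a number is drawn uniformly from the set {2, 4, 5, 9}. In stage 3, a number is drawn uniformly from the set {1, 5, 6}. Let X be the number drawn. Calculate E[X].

59/12

E[X | stage 1] = (4+7)/2 = 11/2.
E[X | stage 2] = (2+4+5+9)/4 = 5.
E[X | stage 3] = (1+5+6)/3 = 4.
By the law of total expectation,
E[X] = (1/3)·(11/2) + (5/12)·(5) + (1/4)·(4) = 59/12.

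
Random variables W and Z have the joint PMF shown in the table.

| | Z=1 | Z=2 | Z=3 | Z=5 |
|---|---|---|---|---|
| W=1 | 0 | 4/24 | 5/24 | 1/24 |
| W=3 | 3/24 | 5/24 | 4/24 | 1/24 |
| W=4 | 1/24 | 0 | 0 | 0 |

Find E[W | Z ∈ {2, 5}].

23/11

P(Z ∈ {2, 5}) = 11/24.
Σ W·P over the event = 1·(4/24) + 1·(1/24) + 3·(5/24) + 3·(1/24) = 23/24.
E[W | Z ∈ {2, 5}] = (23/24) / (11/24) = 23/11.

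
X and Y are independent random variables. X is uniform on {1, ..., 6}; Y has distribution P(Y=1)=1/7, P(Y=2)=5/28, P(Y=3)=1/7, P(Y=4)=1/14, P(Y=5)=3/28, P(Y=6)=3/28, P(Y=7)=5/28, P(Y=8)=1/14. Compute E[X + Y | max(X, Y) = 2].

47/14

P(max(X, Y) = 2) = 1/12.
Summing (X+Y)·P(x,y) over outcomes with max(X, Y) = 2 gives 47/168.
E[X + Y | max(X, Y) = 2] = (47/168) / (1/12) = 47/14.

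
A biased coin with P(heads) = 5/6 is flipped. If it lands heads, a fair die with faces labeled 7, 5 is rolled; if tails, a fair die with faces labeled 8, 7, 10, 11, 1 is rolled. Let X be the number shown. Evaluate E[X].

E[X | heads] = (7+5)/2 = 6.
E[X | tails] = (8+7+10+11+1)/5 = 37/5.
E[X] = (5/6)·(6) + (1/6)·(37/5) = 187/30.

187/30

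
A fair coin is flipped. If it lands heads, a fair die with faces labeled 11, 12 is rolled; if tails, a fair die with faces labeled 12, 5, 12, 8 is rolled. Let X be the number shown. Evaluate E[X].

83/8

E[X | heads] = (11+12)/2 = 23/2.
E[X | tails] = (12+5+12+8)/4 = 37/4.
E[X] = (1/2)·(23/2) + (1/2)·(37/4) = 83/8.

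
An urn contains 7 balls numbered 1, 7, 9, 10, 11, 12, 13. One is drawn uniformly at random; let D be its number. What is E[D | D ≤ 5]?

1

P(D ≤ 5) = 1/7.
Σ over the event: 1·1/7 = 1/7.
E[D | D ≤ 5] = (1/7) / (1/7) = 1.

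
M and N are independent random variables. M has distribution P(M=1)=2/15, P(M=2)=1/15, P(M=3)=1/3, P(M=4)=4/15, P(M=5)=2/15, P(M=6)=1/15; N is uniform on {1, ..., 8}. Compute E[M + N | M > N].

P(M > N) = 3/10.
Summing (M+N)·P(x,y) over outcomes with M > N gives 15/8.
E[M + N | M > N] = (15/8) / (3/10) = 25/4.

25/4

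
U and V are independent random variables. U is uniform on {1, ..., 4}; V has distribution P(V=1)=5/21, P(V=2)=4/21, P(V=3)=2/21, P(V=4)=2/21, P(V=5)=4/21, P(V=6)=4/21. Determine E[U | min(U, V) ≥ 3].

P(min(U, V) ≥ 3) = 2/7.
Summing U·P(x,y) over outcomes with min(U, V) ≥ 3 gives 1.
E[U | min(U, V) ≥ 3] = (1) / (2/7) = 7/2.

7/2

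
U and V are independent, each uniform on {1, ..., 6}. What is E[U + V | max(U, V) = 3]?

Outcomes with max(U, V) = 3: (1,3), (2,3), (3,1), (3,2), (3,3), each with probability 1/36.
E[U + V | max(U, V) = 3] = (4 + 5 + 4 + 5 + 6) / 5 = 24/5.

24/5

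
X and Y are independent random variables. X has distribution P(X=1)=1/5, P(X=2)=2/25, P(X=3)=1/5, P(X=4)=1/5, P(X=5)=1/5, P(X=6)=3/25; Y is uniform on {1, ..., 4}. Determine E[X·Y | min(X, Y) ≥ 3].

91/6

P(min(X, Y) ≥ 3) = 9/25.
Summing XY·P(x,y) over outcomes with min(X, Y) ≥ 3 gives 273/50.
E[X·Y | min(X, Y) ≥ 3] = (273/50) / (9/25) = 91/6.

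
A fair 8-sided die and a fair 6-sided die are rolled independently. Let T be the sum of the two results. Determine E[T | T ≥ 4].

P(T ≥ 4) = 15/16.
E[T | T ≥ 4] = (47/6) / (15/16) = 376/45.

376/45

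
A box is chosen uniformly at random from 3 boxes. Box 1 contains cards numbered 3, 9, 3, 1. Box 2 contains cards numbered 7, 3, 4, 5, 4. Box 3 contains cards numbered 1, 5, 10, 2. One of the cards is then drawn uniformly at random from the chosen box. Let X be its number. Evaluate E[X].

E[X | box 1] = (3+9+3+1)/4 = 4.
E[X | box 2] = (7+3+4+5+4)/5 = 23/5.
E[X | box 3] = (1+5+10+2)/4 = 9/2.
By the law of total expectation,
E[X] = (1/3)·(4) + (1/3)·(23/5) + (1/3)·(9/2) = 131/30.

131/30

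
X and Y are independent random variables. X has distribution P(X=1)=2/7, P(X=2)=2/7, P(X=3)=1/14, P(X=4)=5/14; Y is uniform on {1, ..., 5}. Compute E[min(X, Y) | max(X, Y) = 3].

18/11

P(max(X, Y) = 3) = 11/70.
Summing min(X,Y)·P(x,y) over outcomes with max(X, Y) = 3 gives 9/35.
E[min(X, Y) | max(X, Y) = 3] = (9/35) / (11/70) = 18/11.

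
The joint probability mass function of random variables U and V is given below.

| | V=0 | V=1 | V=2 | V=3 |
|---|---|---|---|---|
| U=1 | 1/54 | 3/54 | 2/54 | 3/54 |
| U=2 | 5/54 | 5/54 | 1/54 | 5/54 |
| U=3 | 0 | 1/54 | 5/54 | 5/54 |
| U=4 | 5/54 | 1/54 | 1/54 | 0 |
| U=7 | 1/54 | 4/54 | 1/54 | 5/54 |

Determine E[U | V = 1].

P(V = 1) = 7/27.
Σ U·P over the event = 1·(3/54) + 2·(5/54) + 3·(1/54) + 4·(1/54) + 7·(4/54) = 8/9.
E[U | V = 1] = (8/9) / (7/27) = 24/7.

24/7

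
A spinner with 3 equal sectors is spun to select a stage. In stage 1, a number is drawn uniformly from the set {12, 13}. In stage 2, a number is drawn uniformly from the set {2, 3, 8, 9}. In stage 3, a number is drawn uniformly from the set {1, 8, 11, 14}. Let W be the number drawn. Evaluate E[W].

E[W | stage 1] = (12+13)/2 = 25/2.
E[W | stage 2] = (2+3+8+9)/4 = 11/2.
E[W | stage 3] = (1+8+11+14)/4 = 17/2.
By the law of total expectation,
E[W] = (1/3)·(25/2) + (1/3)·(11/2) + (1/3)·(17/2) = 53/6.

53/6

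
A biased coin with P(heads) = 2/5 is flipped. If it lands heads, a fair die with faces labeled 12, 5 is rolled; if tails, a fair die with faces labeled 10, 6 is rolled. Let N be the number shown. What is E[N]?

E[N | heads] = (12+5)/2 = 17/2.
E[N | tails] = (10+6)/2 = 8.
E[N] = (2/5)·(17/2) + (3/5)·(8) = 41/5.

41/5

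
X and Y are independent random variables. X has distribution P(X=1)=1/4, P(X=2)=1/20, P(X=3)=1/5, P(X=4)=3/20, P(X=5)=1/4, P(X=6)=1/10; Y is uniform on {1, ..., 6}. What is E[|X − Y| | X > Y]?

37/16

P(X > Y) = 2/5.
Summing |X−Y|·P(x,y) over outcomes with X > Y gives 37/40.
E[|X − Y| | X > Y] = (37/40) / (2/5) = 37/16.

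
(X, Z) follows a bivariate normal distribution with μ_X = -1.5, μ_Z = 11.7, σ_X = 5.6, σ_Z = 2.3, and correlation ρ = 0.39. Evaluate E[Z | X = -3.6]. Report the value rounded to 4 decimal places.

For a bivariate normal, E[Z | X=x] = μ_Z + ρ·(σ_Z/σ_X)·(x − μ_X).
E[Z | X=-3.6] = 11.7 + (0.39)·(2.3/5.6)·(-3.6 − (-1.5)) = 11.7 + (0.16018)·(-2.1) = 11.3636.

11.3636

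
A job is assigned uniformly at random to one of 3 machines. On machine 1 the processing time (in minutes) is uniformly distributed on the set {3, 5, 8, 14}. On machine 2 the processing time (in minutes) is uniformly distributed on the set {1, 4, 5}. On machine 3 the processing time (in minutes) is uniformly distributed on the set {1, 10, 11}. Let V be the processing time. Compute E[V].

E[V | machine 1] = (3+5+8+14)/4 = 15/2.
E[V | machine 2] = (1+4+5)/3 = 10/3.
E[V | machine 3] = (1+10+11)/3 = 22/3.
E[V] = (1/3)·(15/2) + (1/3)·(10/3) + (1/3)·(22/3) = 109/18.

109/18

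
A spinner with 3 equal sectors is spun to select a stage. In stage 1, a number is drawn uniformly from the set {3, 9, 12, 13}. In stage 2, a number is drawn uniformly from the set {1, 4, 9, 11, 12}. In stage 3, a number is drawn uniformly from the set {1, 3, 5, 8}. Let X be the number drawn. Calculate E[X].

E[X | stage 1] = (3+9+12+13)/4 = 37/4.
E[X | stage 2] = (1+4+9+11+12)/5 = 37/5.
E[X | stage 3] = (1+3+5+8)/4 = 17/4.
By the law of total expectation,
E[X] = (1/3)·(37/4) + (1/3)·(37/5) + (1/3)·(17/4) = 209/30.

209/30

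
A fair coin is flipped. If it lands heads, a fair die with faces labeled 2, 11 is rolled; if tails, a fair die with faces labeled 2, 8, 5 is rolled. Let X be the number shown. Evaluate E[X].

23/4

E[X | heads] = (2+11)/2 = 13/2.
E[X | tails] = (2+8+5)/3 = 5.
E[X] = (1/2)·(13/2) + (1/2)·(5) = 23/4.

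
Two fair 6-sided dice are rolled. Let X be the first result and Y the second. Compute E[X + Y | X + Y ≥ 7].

26/3

P(X + Y ≥ 7) = 7/12.
Summing (X+Y)·P(x,y) over outcomes with X + Y ≥ 7 gives 91/18.
E[X + Y | X + Y ≥ 7] = (91/18) / (7/12) = 26/3.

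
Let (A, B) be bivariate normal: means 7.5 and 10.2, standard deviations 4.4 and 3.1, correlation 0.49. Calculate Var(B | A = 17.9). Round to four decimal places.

Var(B | A=x) = (1 − ρ²)·σ_B².
Var(B | A=17.9) = (3.1)²·(1 − (0.49)²) = 9.61·0.7599 = 7.3026.

7.3026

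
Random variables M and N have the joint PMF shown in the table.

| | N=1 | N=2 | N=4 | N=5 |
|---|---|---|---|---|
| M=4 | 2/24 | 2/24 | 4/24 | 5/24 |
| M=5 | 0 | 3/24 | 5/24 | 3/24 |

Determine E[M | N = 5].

35/8

P(N = 5) = 1/3.
Σ M·P over the event = 4·(5/24) + 5·(3/24) = 35/24.
E[M | N = 5] = (35/24) / (1/3) = 35/8.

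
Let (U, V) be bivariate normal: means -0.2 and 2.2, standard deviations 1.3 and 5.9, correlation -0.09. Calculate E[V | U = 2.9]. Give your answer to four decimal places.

The regression of V on U has slope ρ·σ_V/σ_U and passes through (μ_U, μ_V).
E[V | U=2.9] = 2.2 + (-0.09)·(5.9/1.3)·(2.9 − (-0.2)) = 2.2 + (-0.40846)·(3.1) = 0.9338.

0.9338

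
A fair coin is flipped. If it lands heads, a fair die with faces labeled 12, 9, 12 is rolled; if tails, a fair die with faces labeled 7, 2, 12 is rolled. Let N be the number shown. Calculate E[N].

9

E[N | heads] = (12+9+12)/3 = 11.
E[N | tails] = (7+2+12)/3 = 7.
E[N] = (1/2)·(11) + (1/2)·(7) = 9.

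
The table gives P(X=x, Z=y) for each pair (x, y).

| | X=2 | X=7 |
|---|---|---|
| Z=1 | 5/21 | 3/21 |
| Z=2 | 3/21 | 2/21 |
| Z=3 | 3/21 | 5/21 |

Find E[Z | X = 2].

P(X = 2) = 11/21.
Summing Z·P(X=x,Z=y) over the conditioning event gives 20/21.
E[Z | X = 2] = (20/21) / (11/21) = 20/11.

20/11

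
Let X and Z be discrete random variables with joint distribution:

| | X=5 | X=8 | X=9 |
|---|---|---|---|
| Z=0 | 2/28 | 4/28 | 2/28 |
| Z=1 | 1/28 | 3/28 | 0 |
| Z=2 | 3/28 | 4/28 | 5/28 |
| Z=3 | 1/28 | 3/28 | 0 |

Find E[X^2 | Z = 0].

117/2

P(Z = 0) = 2/7.
Summing X^2·P(X=x,Z=y) over the conditioning event gives 117/7.
E[X^2 | Z = 0] = (117/7) / (2/7) = 117/2.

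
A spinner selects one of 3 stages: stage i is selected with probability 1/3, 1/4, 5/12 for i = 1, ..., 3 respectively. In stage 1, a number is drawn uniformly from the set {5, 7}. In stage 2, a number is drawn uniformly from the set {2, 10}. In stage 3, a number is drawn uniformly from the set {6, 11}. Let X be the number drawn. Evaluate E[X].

E[X | stage 1] = (5+7)/2 = 6.
E[X | stage 2] = (2+10)/2 = 6.
E[X | stage 3] = (6+11)/2 = 17/2.
E[X] = (1/3)·(6) + (1/4)·(6) + (5/12)·(17/2) = 169/24.

169/24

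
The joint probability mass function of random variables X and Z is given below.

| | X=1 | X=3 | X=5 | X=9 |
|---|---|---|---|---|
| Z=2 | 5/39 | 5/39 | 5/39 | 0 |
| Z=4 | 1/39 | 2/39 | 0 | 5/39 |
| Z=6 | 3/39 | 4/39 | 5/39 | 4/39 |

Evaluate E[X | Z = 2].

P(Z = 2) = 5/13.
Σ X·P over the event = 1·(5/39) + 3·(5/39) + 5·(5/39) = 15/13.
E[X | Z = 2] = (15/13) / (5/13) = 3.

3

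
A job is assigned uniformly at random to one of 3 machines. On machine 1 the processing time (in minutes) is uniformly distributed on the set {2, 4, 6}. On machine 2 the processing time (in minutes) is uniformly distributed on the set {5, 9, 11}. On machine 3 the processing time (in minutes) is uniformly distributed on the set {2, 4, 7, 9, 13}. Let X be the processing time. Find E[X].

E[X | machine 1] = (2+4+6)/3 = 4.
E[X | machine 2] = (5+9+11)/3 = 25/3.
E[X | machine 3] = (2+4+7+9+13)/5 = 7.
By the law of total expectation,
E[X] = (1/3)·(4) + (1/3)·(25/3) + (1/3)·(7) = 58/9.

58/9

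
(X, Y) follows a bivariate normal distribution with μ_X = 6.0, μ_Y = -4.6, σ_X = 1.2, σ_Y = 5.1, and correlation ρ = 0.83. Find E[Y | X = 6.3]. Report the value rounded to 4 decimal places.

-3.5418

For a bivariate normal, E[Y | X=x] = μ_Y + ρ·(σ_Y/σ_X)·(x − μ_X).
E[Y | X=6.3] = -4.6 + (0.83)·(5.1/1.2)·(6.3 − (6.0)) = -4.6 + (3.5275)·(0.3) = -3.5418.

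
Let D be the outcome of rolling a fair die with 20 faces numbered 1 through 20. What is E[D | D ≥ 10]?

Given D ≥ 10, D is equally likely to be any of {10, 11, 12, 13, 14, 15, 16, 17, 18, 19, 20}.
E[D | D ≥ 10] = (10 + 11 + 12 + 13 + 14 + 15 + 16 + 17 + 18 + 19 + 20) / 11 = 15.

15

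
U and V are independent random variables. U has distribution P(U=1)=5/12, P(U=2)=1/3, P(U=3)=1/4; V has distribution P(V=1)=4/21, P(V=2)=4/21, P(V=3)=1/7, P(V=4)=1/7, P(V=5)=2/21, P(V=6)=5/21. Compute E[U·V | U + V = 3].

2

P(U + V = 3) = 1/7.
Summing UV·P(x,y) over outcomes with U + V = 3 gives 2/7.
E[U·V | U + V = 3] = (2/7) / (1/7) = 2.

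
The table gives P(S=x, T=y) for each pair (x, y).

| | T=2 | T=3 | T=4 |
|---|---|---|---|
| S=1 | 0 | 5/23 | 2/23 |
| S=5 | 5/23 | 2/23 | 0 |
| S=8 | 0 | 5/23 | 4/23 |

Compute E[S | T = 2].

5

P(T = 2) = 5/23.
Summing S·P(S=x,T=y) over the conditioning event gives 25/23.
E[S | T = 2] = (25/23) / (5/23) = 5.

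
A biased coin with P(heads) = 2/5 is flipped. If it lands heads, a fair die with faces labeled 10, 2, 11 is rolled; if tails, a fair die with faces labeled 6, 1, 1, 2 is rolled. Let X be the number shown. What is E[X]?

E[X | heads] = (10+2+11)/3 = 23/3.
E[X | tails] = (6+1+1+2)/4 = 5/2.
E[X] = (2/5)·(23/3) + (3/5)·(5/2) = 137/30.

137/30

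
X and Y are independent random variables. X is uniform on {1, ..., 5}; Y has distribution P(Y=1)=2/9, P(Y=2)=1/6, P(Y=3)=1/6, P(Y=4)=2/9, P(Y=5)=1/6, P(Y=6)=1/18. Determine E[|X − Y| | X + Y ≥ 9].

P(X + Y ≥ 9) = 13/90.
Summing |X−Y|·P(x,y) over outcomes with X + Y ≥ 9 gives 13/90.
E[|X − Y| | X + Y ≥ 9] = (13/90) / (13/90) = 1.

1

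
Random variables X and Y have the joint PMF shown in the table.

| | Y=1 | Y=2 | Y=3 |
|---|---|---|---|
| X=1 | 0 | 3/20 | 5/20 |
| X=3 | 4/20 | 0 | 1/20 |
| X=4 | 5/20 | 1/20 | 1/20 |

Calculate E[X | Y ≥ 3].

P(Y ≥ 3) = 7/20.
Σ X·P over the event = 1·(5/20) + 3·(1/20) + 4·(1/20) = 3/5.
E[X | Y ≥ 3] = (3/5) / (7/20) = 12/7.

12/7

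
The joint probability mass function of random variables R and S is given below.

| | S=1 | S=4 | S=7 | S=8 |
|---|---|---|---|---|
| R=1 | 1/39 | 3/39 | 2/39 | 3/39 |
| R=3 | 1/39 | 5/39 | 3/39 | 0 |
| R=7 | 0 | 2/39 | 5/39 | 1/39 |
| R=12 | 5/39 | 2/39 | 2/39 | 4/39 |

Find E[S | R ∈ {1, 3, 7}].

P(R ∈ {1, 3, 7}) = 2/3.
Summing S·P(R=x,S=y) over the conditioning event gives 48/13.
E[S | R ∈ {1, 3, 7}] = (48/13) / (2/3) = 72/13.

72/13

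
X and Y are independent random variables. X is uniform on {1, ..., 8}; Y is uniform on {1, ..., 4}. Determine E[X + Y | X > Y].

P(X > Y) = 11/16.
Summing (X+Y)·P(x,y) over outcomes with X > Y gives 87/16.
E[X + Y | X > Y] = (87/16) / (11/16) = 87/11.

87/11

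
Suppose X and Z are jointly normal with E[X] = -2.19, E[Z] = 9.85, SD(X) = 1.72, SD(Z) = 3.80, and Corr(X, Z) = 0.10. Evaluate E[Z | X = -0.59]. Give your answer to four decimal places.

E[Z | X=x] = μ_Z + ρ(σ_Z/σ_X)(x − μ_X) for jointly normal variables.
E[Z | X=-0.59] = 9.85 + (0.10)·(3.80/1.72)·(-0.59 − (-2.19)) = 9.85 + (0.22093)·(1.6) = 10.2035.

10.2035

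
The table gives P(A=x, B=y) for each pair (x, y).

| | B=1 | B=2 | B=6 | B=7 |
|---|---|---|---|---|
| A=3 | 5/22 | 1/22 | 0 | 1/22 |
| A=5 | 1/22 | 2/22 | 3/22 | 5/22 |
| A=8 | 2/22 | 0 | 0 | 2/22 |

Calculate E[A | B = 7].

11/2

P(B = 7) = 4/11.
Σ A·P over the event = 3·(1/22) + 5·(5/22) + 8·(2/22) = 2.
E[A | B = 7] = (2) / (4/11) = 11/2.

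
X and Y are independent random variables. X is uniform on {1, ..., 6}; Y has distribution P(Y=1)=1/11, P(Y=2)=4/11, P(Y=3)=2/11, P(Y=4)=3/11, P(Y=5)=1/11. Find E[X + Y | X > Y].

245/34

P(X > Y) = 17/33.
Summing (X+Y)·P(x,y) over outcomes with X > Y gives 245/66.
E[X + Y | X > Y] = (245/66) / (17/33) = 245/34.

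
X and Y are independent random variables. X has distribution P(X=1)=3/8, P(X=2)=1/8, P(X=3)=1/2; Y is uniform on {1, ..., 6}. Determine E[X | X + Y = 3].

P(X + Y = 3) = 1/12.
Summing X·P(x,y) over outcomes with X + Y = 3 gives 5/48.
E[X | X + Y = 3] = (5/48) / (1/12) = 5/4.

5/4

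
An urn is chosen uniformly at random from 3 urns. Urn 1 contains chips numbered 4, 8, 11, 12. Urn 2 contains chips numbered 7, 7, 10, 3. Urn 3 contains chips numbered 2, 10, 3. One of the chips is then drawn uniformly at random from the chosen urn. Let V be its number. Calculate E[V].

E[V | urn 1] = (4+8+11+12)/4 = 35/4.
E[V | urn 2] = (7+7+10+3)/4 = 27/4.
E[V | urn 3] = (2+10+3)/3 = 5.
By the law of total expectation,
E[V] = (1/3)·(35/4) + (1/3)·(27/4) + (1/3)·(5) = 41/6.

41/6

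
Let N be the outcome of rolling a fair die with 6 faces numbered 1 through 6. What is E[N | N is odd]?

Given N is odd, N is equally likely to be any of {1, 3, 5}.
E[N | N is odd] = (1 + 3 + 5) / 3 = 3.

3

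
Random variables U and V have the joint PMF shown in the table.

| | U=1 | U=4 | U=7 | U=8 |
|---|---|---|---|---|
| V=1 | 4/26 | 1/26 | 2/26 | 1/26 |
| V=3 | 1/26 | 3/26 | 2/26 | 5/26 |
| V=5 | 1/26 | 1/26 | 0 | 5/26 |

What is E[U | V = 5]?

P(V = 5) = 7/26.
Σ U·P over the event = 1·(1/26) + 4·(1/26) + 8·(5/26) = 45/26.
E[U | V = 5] = (45/26) / (7/26) = 45/7.

45/7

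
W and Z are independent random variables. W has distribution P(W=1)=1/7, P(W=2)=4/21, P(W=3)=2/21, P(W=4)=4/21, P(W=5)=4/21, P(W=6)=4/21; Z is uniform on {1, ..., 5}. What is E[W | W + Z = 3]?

11/7

P(W + Z = 3) = 1/15.
Summing W·P(x,y) over outcomes with W + Z = 3 gives 11/105.
E[W | W + Z = 3] = (11/105) / (1/15) = 11/7.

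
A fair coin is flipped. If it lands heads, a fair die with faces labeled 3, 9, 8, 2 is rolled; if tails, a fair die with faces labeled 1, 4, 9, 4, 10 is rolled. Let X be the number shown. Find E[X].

E[X | heads] = (3+9+8+2)/4 = 11/2.
E[X | tails] = (1+4+9+4+10)/5 = 28/5.
By the law of total expectation,
E[X] = (1/2)·(11/2) + (1/2)·(28/5) = 111/20.

111/20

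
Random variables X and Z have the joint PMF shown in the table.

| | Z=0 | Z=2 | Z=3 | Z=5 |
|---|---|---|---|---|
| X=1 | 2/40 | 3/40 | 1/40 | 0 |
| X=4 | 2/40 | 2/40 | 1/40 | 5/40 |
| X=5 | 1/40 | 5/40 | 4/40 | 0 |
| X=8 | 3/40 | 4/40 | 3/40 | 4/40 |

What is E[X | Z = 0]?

39/8

P(Z = 0) = 1/5.
Summing X·P(X=x,Z=y) over the conditioning event gives 39/40.
E[X | Z = 0] = (39/40) / (1/5) = 39/8.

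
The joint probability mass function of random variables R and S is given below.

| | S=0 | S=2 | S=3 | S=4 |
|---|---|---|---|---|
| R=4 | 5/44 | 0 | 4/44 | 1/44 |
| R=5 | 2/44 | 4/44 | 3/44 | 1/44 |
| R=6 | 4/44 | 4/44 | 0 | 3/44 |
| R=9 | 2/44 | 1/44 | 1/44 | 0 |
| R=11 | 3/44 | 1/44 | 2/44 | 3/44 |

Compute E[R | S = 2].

32/5

P(S = 2) = 5/22.
Σ R·P over the event = 5·(4/44) + 6·(4/44) + 9·(1/44) + 11·(1/44) = 16/11.
E[R | S = 2] = (16/11) / (5/22) = 32/5.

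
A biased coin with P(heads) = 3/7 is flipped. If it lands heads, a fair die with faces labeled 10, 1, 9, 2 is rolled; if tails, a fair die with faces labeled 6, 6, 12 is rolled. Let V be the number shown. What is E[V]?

E[V | heads] = (10+1+9+2)/4 = 11/2.
E[V | tails] = (6+6+12)/3 = 8.
By the law of total expectation,
E[V] = (3/7)·(11/2) + (4/7)·(8) = 97/14.

97/14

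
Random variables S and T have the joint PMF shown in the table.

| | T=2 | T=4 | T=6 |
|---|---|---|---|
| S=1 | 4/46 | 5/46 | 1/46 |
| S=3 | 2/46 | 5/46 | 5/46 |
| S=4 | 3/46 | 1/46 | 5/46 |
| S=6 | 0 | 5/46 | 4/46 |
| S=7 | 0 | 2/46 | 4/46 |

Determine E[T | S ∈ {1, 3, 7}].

P(S ∈ {1, 3, 7}) = 14/23.
Σ T·P over the event = 2·(4/46) + 4·(5/46) + 6·(1/46) + 2·(2/46) + 4·(5/46) + 6·(5/46) + 4·(2/46) + 6·(4/46) = 60/23.
E[T | S ∈ {1, 3, 7}] = (60/23) / (14/23) = 30/7.

30/7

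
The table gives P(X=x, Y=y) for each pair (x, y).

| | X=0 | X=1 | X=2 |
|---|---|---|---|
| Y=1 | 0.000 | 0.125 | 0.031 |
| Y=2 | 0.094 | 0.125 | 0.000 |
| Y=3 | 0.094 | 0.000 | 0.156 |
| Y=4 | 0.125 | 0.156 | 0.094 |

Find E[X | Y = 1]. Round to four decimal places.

P(Y = 1) = 0.156.
Σ X·P over the event = 1·(0.125) + 2·(0.031) = 0.187.
E[X | Y = 1] = (0.187) / (0.156) = 1.1987.

1.1987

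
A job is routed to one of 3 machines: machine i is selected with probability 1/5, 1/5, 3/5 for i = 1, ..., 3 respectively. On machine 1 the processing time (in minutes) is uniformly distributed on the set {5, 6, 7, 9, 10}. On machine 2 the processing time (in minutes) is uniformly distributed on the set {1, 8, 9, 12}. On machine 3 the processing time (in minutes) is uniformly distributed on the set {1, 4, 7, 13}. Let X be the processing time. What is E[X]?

673/100

E[X | machine 1] = (5+6+7+9+10)/5 = 37/5.
E[X | machine 2] = (1+8+9+12)/4 = 15/2.
E[X | machine 3] = (1+4+7+13)/4 = 25/4.
E[X] = (1/5)·(37/5) + (1/5)·(15/2) + (3/5)·(25/4) = 673/100.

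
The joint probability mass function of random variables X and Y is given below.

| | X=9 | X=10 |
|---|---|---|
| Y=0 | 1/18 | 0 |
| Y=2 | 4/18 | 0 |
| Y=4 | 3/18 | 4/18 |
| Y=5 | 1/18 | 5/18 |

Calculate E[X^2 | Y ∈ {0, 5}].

P(Y ∈ {0, 5}) = 7/18.
Σ X^2·P over the event = 81·(1/18) + 81·(1/18) + 100·(5/18) = 331/9.
E[X^2 | Y ∈ {0, 5}] = (331/9) / (7/18) = 662/7.

662/7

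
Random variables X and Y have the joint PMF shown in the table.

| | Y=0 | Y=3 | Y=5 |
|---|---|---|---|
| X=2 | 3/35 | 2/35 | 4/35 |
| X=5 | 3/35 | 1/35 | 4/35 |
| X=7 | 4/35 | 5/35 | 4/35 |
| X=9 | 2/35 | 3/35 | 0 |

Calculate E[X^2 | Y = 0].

P(Y = 0) = 12/35.
Σ X^2·P over the event = 4·(3/35) + 25·(3/35) + 49·(4/35) + 81·(2/35) = 89/7.
E[X^2 | Y = 0] = (89/7) / (12/35) = 445/12.

445/12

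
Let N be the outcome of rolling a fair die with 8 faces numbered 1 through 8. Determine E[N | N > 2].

11/2

Given N > 2, N is equally likely to be any of {3, 4, 5, 6, 7, 8}.
E[N | N > 2] = (3 + 4 + 5 + 6 + 7 + 8) / 6 = 11/2.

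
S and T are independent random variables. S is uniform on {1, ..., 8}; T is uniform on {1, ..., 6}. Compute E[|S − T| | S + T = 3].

1

Outcomes with S + T = 3: (1,2), (2,1), each with probability 1/48.
E[|S − T| | S + T = 3] = (1 + 1) / 2 = 1.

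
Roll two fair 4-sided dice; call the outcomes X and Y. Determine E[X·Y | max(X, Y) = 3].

Outcomes with max(X, Y) = 3: (1,3), (2,3), (3,1), (3,2), (3,3), each with probability 1/16.
E[X·Y | max(X, Y) = 3] = (3 + 6 + 3 + 6 + 9) / 5 = 27/5.

27/5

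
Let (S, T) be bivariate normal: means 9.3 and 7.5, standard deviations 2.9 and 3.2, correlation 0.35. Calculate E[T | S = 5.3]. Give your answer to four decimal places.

5.9552

E[T | S=x] = μ_T + ρ(σ_T/σ_S)(x − μ_S) for jointly normal variables.
E[T | S=5.3] = 7.5 + (0.35)·(3.2/2.9)·(5.3 − (9.3)) = 7.5 + (0.38621)·(-4) = 5.9552.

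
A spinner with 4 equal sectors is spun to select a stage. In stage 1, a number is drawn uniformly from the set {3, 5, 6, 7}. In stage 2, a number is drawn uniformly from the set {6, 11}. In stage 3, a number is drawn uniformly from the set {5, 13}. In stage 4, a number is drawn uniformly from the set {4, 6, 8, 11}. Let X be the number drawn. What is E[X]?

15/2

E[X | stage 1] = (3+5+6+7)/4 = 21/4.
E[X | stage 2] = (6+11)/2 = 17/2.
E[X | stage 3] = (5+13)/2 = 9.
E[X | stage 4] = (4+6+8+11)/4 = 29/4.
By the law of total expectation,
E[X] = (1/4)·(21/4) + (1/4)·(17/2) + (1/4)·(9) + (1/4)·(29/4) = 15/2.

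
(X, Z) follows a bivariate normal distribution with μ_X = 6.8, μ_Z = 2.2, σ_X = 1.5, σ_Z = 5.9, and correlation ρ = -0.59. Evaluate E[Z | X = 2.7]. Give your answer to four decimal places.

11.7147

E[Z | X=x] = μ_Z + ρ(σ_Z/σ_X)(x − μ_X) for jointly normal variables.
E[Z | X=2.7] = 2.2 + (-0.59)·(5.9/1.5)·(2.7 − (6.8)) = 2.2 + (-2.32067)·(-4.1) = 11.7147.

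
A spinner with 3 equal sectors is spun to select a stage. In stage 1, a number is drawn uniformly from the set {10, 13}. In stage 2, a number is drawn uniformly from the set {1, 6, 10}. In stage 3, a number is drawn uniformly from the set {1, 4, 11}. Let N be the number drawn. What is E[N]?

E[N | stage 1] = (10+13)/2 = 23/2.
E[N | stage 2] = (1+6+10)/3 = 17/3.
E[N | stage 3] = (1+4+11)/3 = 16/3.
E[N] = (1/3)·(23/2) + (1/3)·(17/3) + (1/3)·(16/3) = 15/2.

15/2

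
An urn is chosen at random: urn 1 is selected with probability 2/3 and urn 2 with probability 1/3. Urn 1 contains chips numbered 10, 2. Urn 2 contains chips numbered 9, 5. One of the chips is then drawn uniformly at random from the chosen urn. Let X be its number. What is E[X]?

19/3

E[X | urn 1] = (10+2)/2 = 6.
E[X | urn 2] = (9+5)/2 = 7.
By the law of total expectation,
E[X] = (2/3)·(6) + (1/3)·(7) = 19/3.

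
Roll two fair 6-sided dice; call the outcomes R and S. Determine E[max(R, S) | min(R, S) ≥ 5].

23/4

Outcomes with min(R, S) ≥ 5: (5,5), (5,6), (6,5), (6,6), each with probability 1/36.
E[max(R, S) | min(R, S) ≥ 5] = (5 + 6 + 6 + 6) / 4 = 23/4.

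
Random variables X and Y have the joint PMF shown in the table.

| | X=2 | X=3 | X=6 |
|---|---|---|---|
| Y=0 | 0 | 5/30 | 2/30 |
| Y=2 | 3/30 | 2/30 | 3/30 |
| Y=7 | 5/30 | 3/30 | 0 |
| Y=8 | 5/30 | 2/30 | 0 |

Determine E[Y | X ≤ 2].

81/13

P(X ≤ 2) = 13/30.
Σ Y·P over the event = 2·(3/30) + 7·(5/30) + 8·(5/30) = 27/10.
E[Y | X ≤ 2] = (27/10) / (13/30) = 81/13.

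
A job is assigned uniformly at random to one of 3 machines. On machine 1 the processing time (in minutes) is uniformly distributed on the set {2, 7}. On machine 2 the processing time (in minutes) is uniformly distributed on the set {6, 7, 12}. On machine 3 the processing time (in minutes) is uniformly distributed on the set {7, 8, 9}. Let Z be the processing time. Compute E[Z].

125/18

E[Z | machine 1] = (2+7)/2 = 9/2.
E[Z | machine 2] = (6+7+12)/3 = 25/3.
E[Z | machine 3] = (7+8+9)/3 = 8.
By the law of total expectation,
E[Z] = (1/3)·(9/2) + (1/3)·(25/3) + (1/3)·(8) = 125/18.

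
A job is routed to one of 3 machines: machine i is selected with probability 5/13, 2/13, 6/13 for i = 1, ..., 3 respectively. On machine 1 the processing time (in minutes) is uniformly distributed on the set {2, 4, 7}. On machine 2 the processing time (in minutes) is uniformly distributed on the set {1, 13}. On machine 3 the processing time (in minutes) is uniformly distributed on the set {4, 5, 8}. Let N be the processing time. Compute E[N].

E[N | machine 1] = (2+4+7)/3 = 13/3.
E[N | machine 2] = (1+13)/2 = 7.
E[N | machine 3] = (4+5+8)/3 = 17/3.
By the law of total expectation,
E[N] = (5/13)·(13/3) + (2/13)·(7) + (6/13)·(17/3) = 209/39.

209/39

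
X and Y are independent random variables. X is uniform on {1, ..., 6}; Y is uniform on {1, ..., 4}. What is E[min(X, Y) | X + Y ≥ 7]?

Outcomes with X + Y ≥ 7: (3,4), (4,3), (4,4), (5,2), (5,3), (5,4), (6,1), (6,2), (6,3), (6,4), each with probability 1/24.
E[min(X, Y) | X + Y ≥ 7] = (3 + 3 + 4 + 2 + 3 + 4 + 1 + 2 + 3 + 4) / 10 = 29/10.

29/10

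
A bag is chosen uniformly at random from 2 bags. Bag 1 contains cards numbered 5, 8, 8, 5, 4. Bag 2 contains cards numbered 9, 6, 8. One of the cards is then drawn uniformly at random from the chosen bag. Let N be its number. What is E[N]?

E[N | bag 1] = (5+8+8+5+4)/5 = 6.
E[N | bag 2] = (9+6+8)/3 = 23/3.
E[N] = (1/2)·(6) + (1/2)·(23/3) = 41/6.

41/6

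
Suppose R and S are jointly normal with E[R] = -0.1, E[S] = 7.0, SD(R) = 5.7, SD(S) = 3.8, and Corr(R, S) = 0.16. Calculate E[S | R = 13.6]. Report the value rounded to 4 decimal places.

E[S | R=x] = μ_S + ρ(σ_S/σ_R)(x − μ_R) for jointly normal variables.
E[S | R=13.6] = 7.0 + (0.16)·(3.8/5.7)·(13.6 − (-0.1)) = 7.0 + (0.106667)·(13.7) = 8.4613.

8.4613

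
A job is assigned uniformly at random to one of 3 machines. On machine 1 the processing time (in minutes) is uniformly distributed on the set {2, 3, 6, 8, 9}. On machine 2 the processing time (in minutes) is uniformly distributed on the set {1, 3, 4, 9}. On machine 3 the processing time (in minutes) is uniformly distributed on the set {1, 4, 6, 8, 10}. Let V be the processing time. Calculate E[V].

E[V | machine 1] = (2+3+6+8+9)/5 = 28/5.
E[V | machine 2] = (1+3+4+9)/4 = 17/4.
E[V | machine 3] = (1+4+6+8+10)/5 = 29/5.
By the law of total expectation,
E[V] = (1/3)·(28/5) + (1/3)·(17/4) + (1/3)·(29/5) = 313/60.

313/60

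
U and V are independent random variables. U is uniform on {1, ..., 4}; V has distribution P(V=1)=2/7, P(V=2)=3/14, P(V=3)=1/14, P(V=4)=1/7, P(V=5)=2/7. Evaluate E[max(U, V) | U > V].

P(U > V) = 19/56.
Summing max(U,V)·P(x,y) over outcomes with U > V gives 61/56.
E[max(U, V) | U > V] = (61/56) / (19/56) = 61/19.

61/19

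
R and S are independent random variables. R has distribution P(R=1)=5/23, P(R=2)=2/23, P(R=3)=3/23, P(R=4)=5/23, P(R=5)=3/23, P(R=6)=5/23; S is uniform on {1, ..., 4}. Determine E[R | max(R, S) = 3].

9/4

P(max(R, S) = 3) = 4/23.
Summing R·P(x,y) over outcomes with max(R, S) = 3 gives 9/23.
E[R | max(R, S) = 3] = (9/23) / (4/23) = 9/4.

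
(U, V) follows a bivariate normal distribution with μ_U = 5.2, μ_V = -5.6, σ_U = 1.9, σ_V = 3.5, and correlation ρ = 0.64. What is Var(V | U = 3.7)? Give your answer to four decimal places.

The conditional variance in a bivariate normal is σ_V²(1 − ρ²), independent of x.
Var(V | U=3.7) = (3.5)²·(1 − (0.64)²) = 12.25·0.5904 = 7.2324.

7.2324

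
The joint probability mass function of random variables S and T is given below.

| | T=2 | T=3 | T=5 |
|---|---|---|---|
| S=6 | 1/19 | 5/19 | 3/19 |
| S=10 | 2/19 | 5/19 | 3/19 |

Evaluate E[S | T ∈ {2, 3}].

P(T ∈ {2, 3}) = 13/19.
Σ S·P over the event = 6·(1/19) + 6·(5/19) + 10·(2/19) + 10·(5/19) = 106/19.
E[S | T ∈ {2, 3}] = (106/19) / (13/19) = 106/13.

106/13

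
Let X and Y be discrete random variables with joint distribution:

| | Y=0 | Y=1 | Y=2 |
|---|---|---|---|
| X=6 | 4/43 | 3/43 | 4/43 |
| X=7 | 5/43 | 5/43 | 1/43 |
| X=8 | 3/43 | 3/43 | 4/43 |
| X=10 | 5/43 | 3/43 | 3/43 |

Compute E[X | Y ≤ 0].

133/17

P(Y ≤ 0) = 17/43.
Summing X·P(X=x,Y=y) over the conditioning event gives 133/43.
E[X | Y ≤ 0] = (133/43) / (17/43) = 133/17.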